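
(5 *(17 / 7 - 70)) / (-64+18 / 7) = 11 / 2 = 5.50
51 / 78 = 17 / 26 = 0.65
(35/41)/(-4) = -35/164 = -0.21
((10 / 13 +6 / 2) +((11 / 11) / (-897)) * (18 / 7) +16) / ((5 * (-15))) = -0.26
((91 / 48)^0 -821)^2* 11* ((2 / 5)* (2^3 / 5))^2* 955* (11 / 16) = 9945495296 / 5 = 1989099059.20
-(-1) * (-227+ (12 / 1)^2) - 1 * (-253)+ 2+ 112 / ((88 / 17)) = 2130 / 11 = 193.64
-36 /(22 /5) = -90 /11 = -8.18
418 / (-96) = -4.35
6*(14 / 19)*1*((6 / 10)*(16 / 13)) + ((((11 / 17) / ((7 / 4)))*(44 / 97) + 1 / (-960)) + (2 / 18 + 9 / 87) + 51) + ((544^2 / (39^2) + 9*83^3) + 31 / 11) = 175242817812093896951 / 34051964506560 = 5146335.03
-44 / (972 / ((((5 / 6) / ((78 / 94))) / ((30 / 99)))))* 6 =-5687 / 6318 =-0.90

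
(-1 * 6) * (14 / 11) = -84 / 11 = -7.64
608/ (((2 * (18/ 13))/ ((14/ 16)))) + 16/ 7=12247/ 63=194.40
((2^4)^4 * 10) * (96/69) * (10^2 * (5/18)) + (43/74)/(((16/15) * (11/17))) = 68283271389755/2695968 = 25327923.55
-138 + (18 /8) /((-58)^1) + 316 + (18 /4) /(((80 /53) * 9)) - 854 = -3135283 /4640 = -675.71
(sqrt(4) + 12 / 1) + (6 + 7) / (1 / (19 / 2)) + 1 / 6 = 413 / 3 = 137.67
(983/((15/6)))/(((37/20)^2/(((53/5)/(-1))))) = -1667168/1369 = -1217.80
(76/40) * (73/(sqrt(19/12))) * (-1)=-73 * sqrt(57)/5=-110.23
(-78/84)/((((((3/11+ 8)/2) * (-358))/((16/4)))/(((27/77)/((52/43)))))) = 1161/1596322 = 0.00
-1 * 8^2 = -64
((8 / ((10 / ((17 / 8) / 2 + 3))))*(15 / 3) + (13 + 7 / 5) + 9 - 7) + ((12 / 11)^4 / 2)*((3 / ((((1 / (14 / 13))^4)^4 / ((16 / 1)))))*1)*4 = 477.67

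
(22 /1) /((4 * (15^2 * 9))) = 11 /4050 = 0.00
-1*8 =-8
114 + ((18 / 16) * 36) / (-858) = 65181 / 572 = 113.95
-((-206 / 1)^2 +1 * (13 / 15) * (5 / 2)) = -42438.17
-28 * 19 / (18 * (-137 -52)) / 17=0.01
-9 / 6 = -3 / 2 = -1.50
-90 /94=-45 /47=-0.96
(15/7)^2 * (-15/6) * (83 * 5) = -466875/98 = -4764.03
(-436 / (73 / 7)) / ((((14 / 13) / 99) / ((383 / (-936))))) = 459217 / 292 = 1572.66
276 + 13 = 289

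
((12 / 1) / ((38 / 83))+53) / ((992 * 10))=0.01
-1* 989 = -989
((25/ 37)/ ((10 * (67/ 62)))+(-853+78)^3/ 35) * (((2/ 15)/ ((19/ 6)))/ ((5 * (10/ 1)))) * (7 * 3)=-276944582448/ 1177525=-235192.10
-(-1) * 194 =194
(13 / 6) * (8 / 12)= 13 / 9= 1.44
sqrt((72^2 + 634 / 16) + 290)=39 * sqrt(58) / 4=74.25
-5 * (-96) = 480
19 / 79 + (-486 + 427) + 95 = 2863 / 79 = 36.24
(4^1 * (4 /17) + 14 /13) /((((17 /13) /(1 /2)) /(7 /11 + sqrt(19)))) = 3.85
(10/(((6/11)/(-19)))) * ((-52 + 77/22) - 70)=82555/2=41277.50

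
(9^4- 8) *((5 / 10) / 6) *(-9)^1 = -19659 / 4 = -4914.75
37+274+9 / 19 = 5918 / 19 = 311.47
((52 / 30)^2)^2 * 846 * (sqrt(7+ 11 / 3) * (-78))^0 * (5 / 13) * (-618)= -680683328 / 375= -1815155.54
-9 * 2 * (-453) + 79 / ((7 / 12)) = 58026 / 7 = 8289.43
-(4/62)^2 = -4/961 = -0.00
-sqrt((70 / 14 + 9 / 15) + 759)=-sqrt(19115) / 5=-27.65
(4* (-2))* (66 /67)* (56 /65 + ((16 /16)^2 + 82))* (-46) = 132393888 /4355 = 30400.43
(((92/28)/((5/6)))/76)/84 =23/37240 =0.00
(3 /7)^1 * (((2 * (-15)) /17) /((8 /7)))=-45 /68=-0.66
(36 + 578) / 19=614 / 19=32.32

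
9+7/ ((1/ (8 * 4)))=233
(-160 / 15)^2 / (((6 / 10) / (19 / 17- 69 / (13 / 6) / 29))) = 3.70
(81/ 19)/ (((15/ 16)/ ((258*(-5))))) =-111456/ 19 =-5866.11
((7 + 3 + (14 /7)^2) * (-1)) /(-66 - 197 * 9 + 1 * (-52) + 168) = 14 /1723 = 0.01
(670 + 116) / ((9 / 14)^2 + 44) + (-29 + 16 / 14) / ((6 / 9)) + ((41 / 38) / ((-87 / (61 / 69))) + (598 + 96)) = 4655852524744 / 6950063295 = 669.90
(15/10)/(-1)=-3/2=-1.50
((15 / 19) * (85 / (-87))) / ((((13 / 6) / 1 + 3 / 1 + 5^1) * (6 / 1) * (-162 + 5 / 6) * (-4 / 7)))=-8925 / 65003674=-0.00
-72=-72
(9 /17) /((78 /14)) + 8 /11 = 1999 /2431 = 0.82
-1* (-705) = 705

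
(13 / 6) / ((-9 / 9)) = -13 / 6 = -2.17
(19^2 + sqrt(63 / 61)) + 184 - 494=52.02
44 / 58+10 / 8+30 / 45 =931 / 348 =2.68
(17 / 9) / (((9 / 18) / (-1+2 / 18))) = -272 / 81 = -3.36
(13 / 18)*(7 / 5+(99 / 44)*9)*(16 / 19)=11258 / 855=13.17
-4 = -4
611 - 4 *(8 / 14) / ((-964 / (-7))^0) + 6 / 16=609.09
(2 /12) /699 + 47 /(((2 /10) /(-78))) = -76876019 /4194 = -18330.00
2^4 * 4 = 64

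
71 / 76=0.93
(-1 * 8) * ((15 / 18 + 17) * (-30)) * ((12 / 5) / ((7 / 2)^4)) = 164352 / 2401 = 68.45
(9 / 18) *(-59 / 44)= -59 / 88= -0.67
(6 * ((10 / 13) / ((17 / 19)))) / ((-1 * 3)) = -380 / 221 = -1.72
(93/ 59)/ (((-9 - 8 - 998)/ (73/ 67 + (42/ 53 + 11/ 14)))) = -12333939/ 2977122890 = -0.00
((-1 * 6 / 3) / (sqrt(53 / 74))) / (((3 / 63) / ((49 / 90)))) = -343 * sqrt(3922) / 795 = -27.02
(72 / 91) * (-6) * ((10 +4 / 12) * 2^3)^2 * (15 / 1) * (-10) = 442828800 / 91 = 4866250.55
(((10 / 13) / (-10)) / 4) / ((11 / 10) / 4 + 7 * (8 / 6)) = -30 / 14989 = -0.00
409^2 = 167281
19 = 19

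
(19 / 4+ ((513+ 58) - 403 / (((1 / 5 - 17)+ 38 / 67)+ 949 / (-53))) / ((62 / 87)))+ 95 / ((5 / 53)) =1580568767 / 863908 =1829.56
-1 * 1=-1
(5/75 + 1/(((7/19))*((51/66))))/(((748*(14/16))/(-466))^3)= -5172263301952/4003659732765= -1.29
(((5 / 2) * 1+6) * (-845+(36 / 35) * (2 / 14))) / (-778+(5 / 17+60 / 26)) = 777657673 / 83967870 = 9.26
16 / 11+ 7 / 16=333 / 176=1.89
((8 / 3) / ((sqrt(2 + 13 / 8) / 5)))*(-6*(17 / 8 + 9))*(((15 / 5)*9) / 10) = -4806*sqrt(58) / 29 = -1262.12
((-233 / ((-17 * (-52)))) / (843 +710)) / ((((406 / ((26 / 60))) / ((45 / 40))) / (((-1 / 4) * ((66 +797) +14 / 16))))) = 4830789 / 109760573440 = 0.00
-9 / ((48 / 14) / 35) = -735 / 8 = -91.88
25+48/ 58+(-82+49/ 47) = -75142/ 1363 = -55.13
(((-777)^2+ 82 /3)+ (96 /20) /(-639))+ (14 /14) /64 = 41152032233 /68160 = 603756.34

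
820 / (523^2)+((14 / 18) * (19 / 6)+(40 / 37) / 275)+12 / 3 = 194472673063 / 30058101810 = 6.47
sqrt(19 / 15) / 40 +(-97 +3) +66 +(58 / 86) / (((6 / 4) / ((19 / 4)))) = -6673 / 258 +sqrt(285) / 600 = -25.84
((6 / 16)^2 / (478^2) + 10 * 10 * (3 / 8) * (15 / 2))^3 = 69564056288694928990877016729 / 3126851826478980530176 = 22247314.60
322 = 322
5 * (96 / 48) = 10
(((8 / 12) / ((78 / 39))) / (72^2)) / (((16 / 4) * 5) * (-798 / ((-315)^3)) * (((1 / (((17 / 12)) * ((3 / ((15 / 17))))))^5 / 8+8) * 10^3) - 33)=-98783701122001 / 44421629760223146176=-0.00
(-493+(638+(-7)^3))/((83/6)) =-1188/83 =-14.31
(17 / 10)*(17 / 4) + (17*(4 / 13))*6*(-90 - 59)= -2427923 / 520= -4669.08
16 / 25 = 0.64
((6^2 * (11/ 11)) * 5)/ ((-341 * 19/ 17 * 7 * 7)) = -3060/ 317471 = -0.01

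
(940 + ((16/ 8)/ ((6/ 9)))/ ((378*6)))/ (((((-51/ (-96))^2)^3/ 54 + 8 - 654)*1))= -381522481774592/ 262194699555929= -1.46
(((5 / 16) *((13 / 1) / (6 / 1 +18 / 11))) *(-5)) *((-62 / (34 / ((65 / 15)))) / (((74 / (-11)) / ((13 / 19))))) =-206023675 / 96372864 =-2.14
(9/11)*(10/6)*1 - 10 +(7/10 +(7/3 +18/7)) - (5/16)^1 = -61799/18480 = -3.34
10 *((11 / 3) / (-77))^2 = 10 / 441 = 0.02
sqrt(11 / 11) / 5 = 1 / 5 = 0.20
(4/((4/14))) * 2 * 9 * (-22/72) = -77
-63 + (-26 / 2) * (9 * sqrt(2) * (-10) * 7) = -63 + 8190 * sqrt(2) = 11519.41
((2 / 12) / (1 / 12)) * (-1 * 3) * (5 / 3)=-10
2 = 2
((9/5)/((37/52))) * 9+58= 14942/185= 80.77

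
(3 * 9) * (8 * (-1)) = -216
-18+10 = -8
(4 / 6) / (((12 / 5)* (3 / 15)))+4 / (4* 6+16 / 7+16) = 494 / 333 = 1.48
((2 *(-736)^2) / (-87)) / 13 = -1083392 / 1131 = -957.91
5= 5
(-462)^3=-98611128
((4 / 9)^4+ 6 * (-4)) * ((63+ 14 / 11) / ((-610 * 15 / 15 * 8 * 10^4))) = 13893257 / 440243100000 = 0.00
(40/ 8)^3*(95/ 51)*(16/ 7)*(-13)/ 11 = -2470000/ 3927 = -628.98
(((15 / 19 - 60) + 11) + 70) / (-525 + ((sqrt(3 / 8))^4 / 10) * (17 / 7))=-618240 / 14895031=-0.04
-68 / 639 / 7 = -0.02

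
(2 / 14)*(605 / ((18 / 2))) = 605 / 63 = 9.60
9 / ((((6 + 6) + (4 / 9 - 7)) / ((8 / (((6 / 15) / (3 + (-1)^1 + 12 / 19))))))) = 81000 / 931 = 87.00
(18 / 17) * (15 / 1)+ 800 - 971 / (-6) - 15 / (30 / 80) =95647 / 102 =937.72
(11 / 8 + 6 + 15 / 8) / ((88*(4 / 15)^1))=555 / 1408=0.39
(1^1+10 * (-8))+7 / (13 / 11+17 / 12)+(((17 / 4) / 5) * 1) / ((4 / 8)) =-36557 / 490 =-74.61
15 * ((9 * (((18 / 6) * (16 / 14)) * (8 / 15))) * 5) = 8640 / 7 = 1234.29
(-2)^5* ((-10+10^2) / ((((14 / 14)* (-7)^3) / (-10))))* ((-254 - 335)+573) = 460800 / 343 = 1343.44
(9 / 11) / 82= 9 / 902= 0.01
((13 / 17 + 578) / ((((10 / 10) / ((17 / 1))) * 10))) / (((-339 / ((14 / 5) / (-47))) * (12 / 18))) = 68873 / 265550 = 0.26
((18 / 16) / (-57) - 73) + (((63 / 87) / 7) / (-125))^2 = -145847795507 / 1997375000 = -73.02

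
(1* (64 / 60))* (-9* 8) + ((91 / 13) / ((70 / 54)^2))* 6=-9066 / 175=-51.81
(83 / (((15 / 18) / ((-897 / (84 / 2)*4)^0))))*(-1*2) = -996 / 5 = -199.20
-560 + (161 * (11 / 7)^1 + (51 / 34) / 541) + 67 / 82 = -6791382 / 22181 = -306.18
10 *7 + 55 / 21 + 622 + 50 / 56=58423 / 84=695.51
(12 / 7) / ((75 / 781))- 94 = -13326 / 175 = -76.15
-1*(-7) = 7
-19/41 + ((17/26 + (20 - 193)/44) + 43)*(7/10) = 27.34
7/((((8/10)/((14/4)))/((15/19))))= 24.18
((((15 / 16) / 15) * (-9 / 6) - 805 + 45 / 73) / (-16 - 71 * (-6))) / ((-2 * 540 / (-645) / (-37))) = 2989901069 / 68958720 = 43.36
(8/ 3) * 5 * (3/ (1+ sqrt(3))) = -20+ 20 * sqrt(3) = 14.64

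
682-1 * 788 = -106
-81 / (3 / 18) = -486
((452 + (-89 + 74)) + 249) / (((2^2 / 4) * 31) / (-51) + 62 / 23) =804678 / 2449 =328.57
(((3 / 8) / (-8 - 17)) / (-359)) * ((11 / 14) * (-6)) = -99 / 502600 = -0.00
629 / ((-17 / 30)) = -1110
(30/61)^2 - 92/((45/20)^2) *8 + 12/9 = -43343728/301401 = -143.81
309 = 309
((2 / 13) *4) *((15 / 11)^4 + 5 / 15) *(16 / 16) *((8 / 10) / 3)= 5328512 / 8564985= 0.62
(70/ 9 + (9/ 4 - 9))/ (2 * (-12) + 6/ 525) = -6475/ 151128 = -0.04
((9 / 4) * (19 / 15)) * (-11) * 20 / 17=-627 / 17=-36.88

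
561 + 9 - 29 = 541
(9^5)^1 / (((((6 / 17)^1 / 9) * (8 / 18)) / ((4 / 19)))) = 27103491 / 38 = 713249.76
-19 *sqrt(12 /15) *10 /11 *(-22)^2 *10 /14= -16720 *sqrt(5) /7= -5341.01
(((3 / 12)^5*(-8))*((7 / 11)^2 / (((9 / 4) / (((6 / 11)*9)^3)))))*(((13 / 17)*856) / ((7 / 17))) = -42589638 / 161051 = -264.45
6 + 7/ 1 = 13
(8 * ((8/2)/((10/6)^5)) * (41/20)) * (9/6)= 119556/15625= 7.65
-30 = -30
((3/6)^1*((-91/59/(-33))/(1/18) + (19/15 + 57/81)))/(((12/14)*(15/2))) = 862204/3942675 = 0.22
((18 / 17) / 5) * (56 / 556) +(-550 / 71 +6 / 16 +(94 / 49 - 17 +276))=83382125019 / 328835080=253.57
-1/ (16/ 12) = -3/ 4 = -0.75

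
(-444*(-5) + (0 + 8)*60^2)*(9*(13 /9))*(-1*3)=-1209780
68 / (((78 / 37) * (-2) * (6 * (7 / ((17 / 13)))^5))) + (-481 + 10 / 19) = -13330504287836893 / 27744469171146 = -480.47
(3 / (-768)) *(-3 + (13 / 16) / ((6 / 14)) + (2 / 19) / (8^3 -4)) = 127865 / 29650944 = 0.00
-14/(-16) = 7/8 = 0.88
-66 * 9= -594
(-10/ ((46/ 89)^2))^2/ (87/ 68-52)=-26665452425/ 965171609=-27.63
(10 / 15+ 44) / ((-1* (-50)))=67 / 75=0.89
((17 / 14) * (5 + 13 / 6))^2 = 534361 / 7056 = 75.73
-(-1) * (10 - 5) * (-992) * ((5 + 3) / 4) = -9920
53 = 53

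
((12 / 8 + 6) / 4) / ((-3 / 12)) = -15 / 2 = -7.50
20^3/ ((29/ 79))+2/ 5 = 3160058/ 145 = 21793.50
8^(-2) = 1/64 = 0.02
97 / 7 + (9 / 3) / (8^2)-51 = -16619 / 448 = -37.10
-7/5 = -1.40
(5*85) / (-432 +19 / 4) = -1700 / 1709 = -0.99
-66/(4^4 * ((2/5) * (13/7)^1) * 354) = -385/392704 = -0.00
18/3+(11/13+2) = 115/13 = 8.85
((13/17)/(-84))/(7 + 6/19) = -247/198492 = -0.00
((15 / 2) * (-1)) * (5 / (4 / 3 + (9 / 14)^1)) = -1575 / 83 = -18.98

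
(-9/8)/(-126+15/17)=51/5672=0.01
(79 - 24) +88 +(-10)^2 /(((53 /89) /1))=16479 /53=310.92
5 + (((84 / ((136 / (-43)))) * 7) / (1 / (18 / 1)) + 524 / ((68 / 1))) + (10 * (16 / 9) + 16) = -504889 / 153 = -3299.93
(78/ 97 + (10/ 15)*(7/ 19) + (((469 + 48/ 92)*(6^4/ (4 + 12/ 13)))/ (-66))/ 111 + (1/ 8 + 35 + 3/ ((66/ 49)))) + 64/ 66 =1552714071/ 69009292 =22.50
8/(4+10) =4/7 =0.57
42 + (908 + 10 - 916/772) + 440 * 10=1034251/193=5358.81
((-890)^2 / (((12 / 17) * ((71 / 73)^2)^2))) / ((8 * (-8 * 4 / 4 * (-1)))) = 95600548458425 / 4879042752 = 19594.12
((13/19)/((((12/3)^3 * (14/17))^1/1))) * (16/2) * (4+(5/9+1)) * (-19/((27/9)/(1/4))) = -0.91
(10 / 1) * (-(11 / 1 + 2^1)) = -130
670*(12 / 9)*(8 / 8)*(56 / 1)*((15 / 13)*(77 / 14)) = 4127200 / 13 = 317476.92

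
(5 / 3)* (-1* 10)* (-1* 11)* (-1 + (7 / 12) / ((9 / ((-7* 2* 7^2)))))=-675125 / 81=-8334.88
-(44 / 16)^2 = -121 / 16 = -7.56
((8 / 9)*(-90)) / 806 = -40 / 403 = -0.10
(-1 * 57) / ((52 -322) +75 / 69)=1311 / 6185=0.21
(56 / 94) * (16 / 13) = 448 / 611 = 0.73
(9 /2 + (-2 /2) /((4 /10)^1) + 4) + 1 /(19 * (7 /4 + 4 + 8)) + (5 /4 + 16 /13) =461053 /54340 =8.48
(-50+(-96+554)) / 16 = 51 / 2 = 25.50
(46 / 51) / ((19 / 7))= 322 / 969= 0.33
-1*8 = -8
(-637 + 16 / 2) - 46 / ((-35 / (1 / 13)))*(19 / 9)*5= -627.93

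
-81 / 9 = -9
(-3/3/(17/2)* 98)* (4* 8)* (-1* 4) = 25088/17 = 1475.76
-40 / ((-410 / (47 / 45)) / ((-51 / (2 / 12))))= -6392 / 205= -31.18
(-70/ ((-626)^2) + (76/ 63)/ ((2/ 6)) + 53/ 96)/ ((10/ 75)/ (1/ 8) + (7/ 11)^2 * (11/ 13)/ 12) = 196335673105/ 51554422808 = 3.81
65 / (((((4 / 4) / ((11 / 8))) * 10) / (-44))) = -1573 / 4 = -393.25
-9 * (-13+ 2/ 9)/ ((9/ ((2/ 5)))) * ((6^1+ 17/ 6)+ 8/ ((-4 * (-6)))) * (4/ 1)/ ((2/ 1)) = 2530/ 27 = 93.70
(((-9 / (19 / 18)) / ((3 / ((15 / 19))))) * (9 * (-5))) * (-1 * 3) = -109350 / 361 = -302.91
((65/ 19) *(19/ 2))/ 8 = 65/ 16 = 4.06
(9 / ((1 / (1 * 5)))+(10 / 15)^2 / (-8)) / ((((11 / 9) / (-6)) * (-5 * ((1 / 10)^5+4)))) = 11.03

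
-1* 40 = -40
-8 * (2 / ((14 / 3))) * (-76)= 1824 / 7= 260.57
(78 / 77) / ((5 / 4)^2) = 1248 / 1925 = 0.65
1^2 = 1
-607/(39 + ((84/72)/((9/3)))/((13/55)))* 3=-426114/9511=-44.80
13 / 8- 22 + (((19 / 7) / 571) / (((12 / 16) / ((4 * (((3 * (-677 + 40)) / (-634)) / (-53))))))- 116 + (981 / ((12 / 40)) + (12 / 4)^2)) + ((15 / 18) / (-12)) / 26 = 56437670172415 / 17958790512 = 3142.62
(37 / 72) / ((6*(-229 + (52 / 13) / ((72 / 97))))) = -37 / 96600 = -0.00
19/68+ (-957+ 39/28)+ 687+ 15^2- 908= -113208/119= -951.33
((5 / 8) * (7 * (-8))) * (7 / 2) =-245 / 2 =-122.50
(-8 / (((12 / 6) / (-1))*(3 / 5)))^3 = 8000 / 27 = 296.30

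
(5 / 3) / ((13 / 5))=25 / 39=0.64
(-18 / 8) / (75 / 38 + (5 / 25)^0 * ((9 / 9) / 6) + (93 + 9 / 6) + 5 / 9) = -1539 / 66482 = -0.02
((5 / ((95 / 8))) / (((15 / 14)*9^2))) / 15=0.00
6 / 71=0.08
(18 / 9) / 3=2 / 3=0.67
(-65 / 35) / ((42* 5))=-13 / 1470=-0.01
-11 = -11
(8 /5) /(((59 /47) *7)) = 376 /2065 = 0.18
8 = 8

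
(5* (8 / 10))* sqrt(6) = 4* sqrt(6) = 9.80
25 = 25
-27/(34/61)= -1647/34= -48.44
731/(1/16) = 11696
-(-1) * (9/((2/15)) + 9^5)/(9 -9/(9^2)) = 1064097/160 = 6650.61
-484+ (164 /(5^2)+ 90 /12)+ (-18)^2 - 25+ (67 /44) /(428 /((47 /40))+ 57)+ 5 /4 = -923895704 /5444725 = -169.69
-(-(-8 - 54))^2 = -3844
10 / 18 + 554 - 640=-769 / 9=-85.44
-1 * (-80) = 80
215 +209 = 424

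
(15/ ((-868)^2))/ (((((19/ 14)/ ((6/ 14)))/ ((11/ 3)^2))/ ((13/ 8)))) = 7865/ 57260224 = 0.00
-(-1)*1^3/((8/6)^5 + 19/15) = 1215/6659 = 0.18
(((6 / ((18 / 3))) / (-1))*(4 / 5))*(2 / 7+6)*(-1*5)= 176 / 7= 25.14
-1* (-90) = 90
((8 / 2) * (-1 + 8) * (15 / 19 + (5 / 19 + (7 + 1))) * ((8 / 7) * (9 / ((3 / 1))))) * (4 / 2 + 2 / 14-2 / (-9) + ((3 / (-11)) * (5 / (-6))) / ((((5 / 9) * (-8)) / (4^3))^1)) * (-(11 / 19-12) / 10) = -53661248 / 59565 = -900.89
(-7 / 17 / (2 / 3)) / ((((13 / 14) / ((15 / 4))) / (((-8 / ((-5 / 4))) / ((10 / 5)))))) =-1764 / 221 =-7.98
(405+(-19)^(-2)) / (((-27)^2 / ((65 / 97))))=9503390 / 25527393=0.37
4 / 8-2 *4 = -15 / 2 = -7.50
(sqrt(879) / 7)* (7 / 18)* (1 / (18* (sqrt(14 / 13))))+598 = sqrt(159978) / 4536+598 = 598.09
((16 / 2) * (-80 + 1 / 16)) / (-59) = 1279 / 118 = 10.84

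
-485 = -485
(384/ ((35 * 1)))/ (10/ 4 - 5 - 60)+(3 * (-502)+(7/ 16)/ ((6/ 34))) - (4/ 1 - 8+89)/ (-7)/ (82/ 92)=-12829525799/ 8610000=-1490.07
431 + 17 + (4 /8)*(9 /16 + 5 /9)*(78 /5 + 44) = 346549 /720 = 481.32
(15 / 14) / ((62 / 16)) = 60 / 217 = 0.28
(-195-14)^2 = 43681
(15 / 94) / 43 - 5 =-20195 / 4042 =-5.00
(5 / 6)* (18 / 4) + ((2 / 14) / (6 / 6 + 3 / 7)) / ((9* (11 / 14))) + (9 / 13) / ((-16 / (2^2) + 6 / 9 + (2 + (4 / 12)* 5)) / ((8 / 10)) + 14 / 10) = 11630101 / 2805660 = 4.15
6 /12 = 1 /2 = 0.50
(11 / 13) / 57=11 / 741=0.01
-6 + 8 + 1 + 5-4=4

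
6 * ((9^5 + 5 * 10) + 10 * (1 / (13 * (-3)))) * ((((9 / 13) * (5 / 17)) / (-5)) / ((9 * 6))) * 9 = -2406.74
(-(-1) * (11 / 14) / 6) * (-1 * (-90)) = 165 / 14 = 11.79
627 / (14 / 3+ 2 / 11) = 20691 / 160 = 129.32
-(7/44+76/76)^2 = -2601/1936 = -1.34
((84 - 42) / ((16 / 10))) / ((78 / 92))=805 / 26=30.96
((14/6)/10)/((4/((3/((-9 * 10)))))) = -7/3600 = -0.00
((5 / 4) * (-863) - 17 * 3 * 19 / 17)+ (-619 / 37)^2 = -4686723 / 5476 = -855.87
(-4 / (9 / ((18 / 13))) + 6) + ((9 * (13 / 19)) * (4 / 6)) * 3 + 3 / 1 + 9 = 7336 / 247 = 29.70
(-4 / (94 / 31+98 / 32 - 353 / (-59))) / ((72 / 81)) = -43896 / 117815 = -0.37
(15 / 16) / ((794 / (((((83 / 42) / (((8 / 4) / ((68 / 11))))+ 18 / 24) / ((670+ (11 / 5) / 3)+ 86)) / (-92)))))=-475275 / 4086139154944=-0.00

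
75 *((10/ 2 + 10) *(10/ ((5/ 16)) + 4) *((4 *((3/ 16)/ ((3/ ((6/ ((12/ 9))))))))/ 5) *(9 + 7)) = 145800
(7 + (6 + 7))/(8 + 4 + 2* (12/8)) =1.33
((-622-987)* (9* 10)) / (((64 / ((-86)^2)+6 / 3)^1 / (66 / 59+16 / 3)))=-16987484110 / 36521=-465142.91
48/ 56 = 0.86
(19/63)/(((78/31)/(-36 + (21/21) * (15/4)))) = -25327/6552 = -3.87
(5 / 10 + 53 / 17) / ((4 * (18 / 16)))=41 / 51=0.80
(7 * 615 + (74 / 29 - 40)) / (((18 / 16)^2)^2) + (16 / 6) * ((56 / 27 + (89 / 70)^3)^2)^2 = 275147745650050368442705361225069 / 79994624186329720875000000000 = 3439.58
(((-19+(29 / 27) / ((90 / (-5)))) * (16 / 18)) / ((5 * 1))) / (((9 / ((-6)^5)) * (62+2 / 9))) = 74104 / 1575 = 47.05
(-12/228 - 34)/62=-647/1178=-0.55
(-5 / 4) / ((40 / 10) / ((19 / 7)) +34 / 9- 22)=855 / 11456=0.07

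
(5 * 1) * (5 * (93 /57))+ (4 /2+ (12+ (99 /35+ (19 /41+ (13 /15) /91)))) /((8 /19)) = 53579363 /654360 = 81.88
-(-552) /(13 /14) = 7728 /13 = 594.46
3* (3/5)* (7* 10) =126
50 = 50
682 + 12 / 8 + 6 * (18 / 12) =1385 / 2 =692.50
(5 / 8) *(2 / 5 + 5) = 3.38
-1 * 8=-8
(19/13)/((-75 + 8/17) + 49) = -323/5642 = -0.06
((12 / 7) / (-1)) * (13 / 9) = -52 / 21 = -2.48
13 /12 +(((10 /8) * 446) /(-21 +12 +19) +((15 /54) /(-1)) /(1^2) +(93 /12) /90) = 6797 /120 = 56.64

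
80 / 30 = 8 / 3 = 2.67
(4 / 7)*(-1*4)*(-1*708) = 11328 / 7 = 1618.29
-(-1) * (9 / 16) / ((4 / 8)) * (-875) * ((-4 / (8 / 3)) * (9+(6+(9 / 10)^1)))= 751275 / 32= 23477.34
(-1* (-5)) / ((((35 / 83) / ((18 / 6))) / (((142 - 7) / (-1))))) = -33615 / 7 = -4802.14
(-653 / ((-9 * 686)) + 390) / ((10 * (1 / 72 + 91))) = 4817026 / 11238395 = 0.43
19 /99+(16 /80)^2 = 574 /2475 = 0.23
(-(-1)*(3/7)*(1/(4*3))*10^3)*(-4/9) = -1000/63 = -15.87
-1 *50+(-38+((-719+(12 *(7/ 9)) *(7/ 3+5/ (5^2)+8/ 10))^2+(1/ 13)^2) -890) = 6464125528/ 13689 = 472213.13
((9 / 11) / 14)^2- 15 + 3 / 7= -345495 / 23716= -14.57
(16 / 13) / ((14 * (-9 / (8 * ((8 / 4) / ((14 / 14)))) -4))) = -128 / 6643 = -0.02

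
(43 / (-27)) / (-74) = 43 / 1998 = 0.02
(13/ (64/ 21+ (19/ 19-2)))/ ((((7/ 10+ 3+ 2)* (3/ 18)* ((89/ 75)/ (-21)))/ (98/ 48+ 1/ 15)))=-249.34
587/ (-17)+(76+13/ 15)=10796/ 255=42.34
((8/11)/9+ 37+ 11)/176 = 595/2178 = 0.27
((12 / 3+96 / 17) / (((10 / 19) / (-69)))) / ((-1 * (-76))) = -16.64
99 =99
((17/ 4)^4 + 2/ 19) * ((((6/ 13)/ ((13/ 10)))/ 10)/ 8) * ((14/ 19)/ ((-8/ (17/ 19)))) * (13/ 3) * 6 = -566705727/ 182614016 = -3.10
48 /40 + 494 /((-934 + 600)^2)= 1.20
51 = 51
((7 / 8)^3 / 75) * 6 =343 / 6400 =0.05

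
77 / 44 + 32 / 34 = 183 / 68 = 2.69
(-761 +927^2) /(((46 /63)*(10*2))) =6761223 /115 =58793.24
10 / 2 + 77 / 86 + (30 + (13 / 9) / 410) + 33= 5466092 / 79335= 68.90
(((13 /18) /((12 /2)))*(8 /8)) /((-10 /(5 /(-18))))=13 /3888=0.00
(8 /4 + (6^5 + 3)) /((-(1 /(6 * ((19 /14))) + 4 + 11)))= -443517 /862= -514.52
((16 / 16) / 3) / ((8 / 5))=5 / 24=0.21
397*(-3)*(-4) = 4764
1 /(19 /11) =11 /19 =0.58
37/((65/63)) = 2331/65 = 35.86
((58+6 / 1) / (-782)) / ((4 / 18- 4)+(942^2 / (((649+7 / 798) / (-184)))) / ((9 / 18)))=10654128 / 65500860813605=0.00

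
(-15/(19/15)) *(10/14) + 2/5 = -5359/665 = -8.06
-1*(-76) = 76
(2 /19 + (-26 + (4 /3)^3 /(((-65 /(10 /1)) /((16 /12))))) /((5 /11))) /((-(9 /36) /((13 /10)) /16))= 37238272 /7695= 4839.28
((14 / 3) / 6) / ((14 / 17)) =17 / 18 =0.94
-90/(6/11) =-165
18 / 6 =3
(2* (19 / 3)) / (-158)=-19 / 237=-0.08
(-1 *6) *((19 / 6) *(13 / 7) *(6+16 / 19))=-1690 / 7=-241.43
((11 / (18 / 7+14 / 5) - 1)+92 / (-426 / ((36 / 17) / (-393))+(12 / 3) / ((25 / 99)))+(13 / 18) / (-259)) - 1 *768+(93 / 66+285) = -9158664393469615 / 19058924428236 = -480.54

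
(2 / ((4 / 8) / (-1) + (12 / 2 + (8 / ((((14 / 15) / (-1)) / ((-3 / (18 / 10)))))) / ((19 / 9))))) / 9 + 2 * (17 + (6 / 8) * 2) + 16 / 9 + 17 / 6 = 815017 / 19578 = 41.63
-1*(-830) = 830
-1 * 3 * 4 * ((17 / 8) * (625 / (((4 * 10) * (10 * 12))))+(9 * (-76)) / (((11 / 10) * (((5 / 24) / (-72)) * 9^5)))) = -5359411 / 114048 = -46.99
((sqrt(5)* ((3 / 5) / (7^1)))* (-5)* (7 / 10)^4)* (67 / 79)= -68943* sqrt(5) / 790000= -0.20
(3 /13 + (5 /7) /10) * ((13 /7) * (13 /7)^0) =55 /98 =0.56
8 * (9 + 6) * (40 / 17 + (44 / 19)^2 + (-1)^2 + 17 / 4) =9548550 / 6137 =1555.90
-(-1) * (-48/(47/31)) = -1488/47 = -31.66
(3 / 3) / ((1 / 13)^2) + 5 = 174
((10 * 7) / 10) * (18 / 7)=18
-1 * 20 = -20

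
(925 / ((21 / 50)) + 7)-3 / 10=463907 / 210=2209.08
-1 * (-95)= 95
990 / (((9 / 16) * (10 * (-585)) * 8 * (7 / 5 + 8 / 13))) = -22 / 1179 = -0.02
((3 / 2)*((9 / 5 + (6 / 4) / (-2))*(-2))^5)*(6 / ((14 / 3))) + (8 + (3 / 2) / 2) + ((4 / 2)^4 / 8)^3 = -62.01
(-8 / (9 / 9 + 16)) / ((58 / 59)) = -236 / 493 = -0.48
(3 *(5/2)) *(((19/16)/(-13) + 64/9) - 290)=-2648695/1248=-2122.35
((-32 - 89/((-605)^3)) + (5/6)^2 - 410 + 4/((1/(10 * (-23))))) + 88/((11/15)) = -9895718297671/7972024500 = -1241.31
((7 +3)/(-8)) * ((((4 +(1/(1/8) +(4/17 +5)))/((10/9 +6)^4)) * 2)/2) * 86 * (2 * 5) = -7.25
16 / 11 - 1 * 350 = -3834 / 11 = -348.55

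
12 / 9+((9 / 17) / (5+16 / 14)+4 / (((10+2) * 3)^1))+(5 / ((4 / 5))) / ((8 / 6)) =654545 / 105264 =6.22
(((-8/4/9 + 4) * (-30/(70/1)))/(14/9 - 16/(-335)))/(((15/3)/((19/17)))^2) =-72561/1438115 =-0.05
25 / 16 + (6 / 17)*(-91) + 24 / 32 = -8107 / 272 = -29.81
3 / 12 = 1 / 4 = 0.25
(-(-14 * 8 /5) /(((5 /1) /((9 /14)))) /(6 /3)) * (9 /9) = 36 /25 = 1.44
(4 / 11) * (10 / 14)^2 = 100 / 539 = 0.19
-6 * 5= -30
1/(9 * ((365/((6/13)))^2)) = 4/22515025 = 0.00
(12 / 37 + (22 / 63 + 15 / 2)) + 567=575.17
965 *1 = 965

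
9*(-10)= -90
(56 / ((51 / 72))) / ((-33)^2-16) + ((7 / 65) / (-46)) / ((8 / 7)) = 31254671 / 436324720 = 0.07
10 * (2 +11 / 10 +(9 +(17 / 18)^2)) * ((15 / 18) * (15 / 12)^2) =2630875 / 15552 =169.17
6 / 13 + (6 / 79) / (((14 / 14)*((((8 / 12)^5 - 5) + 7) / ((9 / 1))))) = 208059 / 265993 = 0.78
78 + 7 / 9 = 709 / 9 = 78.78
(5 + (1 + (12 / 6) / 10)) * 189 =5859 / 5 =1171.80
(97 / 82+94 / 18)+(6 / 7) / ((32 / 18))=142319 / 20664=6.89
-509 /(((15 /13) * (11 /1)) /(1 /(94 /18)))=-19851 /2585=-7.68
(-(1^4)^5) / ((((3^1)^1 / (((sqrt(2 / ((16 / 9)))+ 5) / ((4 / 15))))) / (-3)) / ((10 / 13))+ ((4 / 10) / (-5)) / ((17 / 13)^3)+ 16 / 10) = -19341009188025 / 28846460761438+ 70602389325 * sqrt(2) / 14423230380719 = -0.66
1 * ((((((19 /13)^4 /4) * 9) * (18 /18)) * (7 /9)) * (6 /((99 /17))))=15508199 /1885026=8.23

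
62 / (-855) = -62 / 855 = -0.07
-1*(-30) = 30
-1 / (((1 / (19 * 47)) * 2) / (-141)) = 125913 / 2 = 62956.50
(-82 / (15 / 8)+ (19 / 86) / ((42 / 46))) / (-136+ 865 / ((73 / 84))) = -9556357 / 188823320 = -0.05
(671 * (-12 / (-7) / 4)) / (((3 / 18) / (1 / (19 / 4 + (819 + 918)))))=0.99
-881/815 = -1.08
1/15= 0.07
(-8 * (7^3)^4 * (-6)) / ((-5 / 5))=-664381785648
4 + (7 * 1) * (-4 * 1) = -24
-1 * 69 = -69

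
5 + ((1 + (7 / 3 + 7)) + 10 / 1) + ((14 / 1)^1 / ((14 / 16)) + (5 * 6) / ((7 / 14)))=304 / 3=101.33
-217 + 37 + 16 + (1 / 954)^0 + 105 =-58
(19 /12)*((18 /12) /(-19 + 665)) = 1 /272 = 0.00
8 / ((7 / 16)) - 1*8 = 72 / 7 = 10.29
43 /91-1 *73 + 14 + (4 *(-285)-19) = -110795 /91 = -1217.53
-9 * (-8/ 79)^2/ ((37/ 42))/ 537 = -8064/ 41334143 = -0.00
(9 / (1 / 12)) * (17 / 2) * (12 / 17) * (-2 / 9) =-144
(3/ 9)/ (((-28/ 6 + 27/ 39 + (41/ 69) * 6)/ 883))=-264017/ 367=-719.39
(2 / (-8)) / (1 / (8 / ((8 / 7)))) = -7 / 4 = -1.75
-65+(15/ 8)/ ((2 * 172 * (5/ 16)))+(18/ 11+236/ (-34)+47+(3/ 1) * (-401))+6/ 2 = -39345815/ 32164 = -1223.29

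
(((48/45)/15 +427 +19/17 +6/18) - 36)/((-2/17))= -1501397/450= -3336.44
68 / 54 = 34 / 27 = 1.26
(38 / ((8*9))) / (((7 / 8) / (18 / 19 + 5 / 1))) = 226 / 63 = 3.59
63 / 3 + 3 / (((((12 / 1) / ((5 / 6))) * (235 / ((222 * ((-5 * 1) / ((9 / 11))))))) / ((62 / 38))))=612023 / 32148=19.04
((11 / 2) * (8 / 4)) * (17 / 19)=187 / 19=9.84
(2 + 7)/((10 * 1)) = 9/10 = 0.90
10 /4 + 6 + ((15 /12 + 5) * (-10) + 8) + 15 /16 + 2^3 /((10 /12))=-2837 /80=-35.46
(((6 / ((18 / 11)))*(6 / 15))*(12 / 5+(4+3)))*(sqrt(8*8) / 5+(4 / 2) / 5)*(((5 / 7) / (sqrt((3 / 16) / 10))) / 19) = 8272*sqrt(30) / 5985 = 7.57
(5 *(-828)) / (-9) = 460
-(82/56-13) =323/28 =11.54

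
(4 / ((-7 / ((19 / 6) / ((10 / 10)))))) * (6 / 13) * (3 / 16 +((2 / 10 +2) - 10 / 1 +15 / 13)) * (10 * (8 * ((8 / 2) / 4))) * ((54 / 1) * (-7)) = -27566568 / 169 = -163115.79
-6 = -6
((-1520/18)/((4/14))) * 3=-2660/3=-886.67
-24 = -24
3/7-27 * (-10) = 1893/7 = 270.43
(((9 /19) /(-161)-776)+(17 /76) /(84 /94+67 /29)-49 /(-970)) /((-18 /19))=2234178707179 /2727977560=818.99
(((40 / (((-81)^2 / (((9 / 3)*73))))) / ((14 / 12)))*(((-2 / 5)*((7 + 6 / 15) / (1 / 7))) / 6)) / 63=-43216 / 688905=-0.06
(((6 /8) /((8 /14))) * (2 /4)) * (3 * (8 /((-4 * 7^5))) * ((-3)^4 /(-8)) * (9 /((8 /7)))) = 6561 /351232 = 0.02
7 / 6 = 1.17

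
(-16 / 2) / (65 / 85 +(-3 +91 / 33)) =-4488 / 293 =-15.32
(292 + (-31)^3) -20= -29519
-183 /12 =-15.25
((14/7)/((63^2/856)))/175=0.00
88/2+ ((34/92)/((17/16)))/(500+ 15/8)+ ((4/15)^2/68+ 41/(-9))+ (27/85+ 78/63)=6758586224/164835825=41.00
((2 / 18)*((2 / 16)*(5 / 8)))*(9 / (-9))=-5 / 576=-0.01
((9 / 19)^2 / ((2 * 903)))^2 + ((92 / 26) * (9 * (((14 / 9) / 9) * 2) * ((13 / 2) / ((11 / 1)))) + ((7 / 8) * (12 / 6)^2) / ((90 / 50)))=39506934505837 / 4675656316716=8.45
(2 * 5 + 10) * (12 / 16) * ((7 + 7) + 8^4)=61650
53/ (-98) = -53/ 98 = -0.54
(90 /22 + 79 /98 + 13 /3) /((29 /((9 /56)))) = 89553 /1750672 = 0.05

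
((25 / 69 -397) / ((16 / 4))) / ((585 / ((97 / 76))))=-0.22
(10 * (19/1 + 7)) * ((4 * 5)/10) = 520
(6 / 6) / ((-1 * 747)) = -1 / 747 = -0.00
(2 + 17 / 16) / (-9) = -49 / 144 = -0.34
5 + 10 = 15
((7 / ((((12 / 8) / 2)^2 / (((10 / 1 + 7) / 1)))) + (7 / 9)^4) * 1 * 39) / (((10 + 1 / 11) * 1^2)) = 198829631 / 242757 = 819.05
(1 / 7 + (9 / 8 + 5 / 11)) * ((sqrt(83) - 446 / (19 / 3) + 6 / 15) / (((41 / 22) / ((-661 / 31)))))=1166296823 / 845215 - 701321 * sqrt(83) / 35588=1200.35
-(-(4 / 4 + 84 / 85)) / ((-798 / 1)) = -169 / 67830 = -0.00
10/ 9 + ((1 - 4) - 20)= -197/ 9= -21.89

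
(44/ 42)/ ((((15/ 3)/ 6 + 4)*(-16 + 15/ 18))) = -264/ 18473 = -0.01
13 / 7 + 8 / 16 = 33 / 14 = 2.36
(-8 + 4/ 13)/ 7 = -100/ 91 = -1.10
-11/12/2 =-11/24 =-0.46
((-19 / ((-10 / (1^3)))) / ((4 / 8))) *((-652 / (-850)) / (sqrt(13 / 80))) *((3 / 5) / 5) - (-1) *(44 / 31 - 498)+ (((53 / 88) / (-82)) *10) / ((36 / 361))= -2002461487 / 4026528+ 74328 *sqrt(65) / 690625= -496.45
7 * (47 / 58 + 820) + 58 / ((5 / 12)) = 1706613 / 290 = 5884.87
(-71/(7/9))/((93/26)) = -25.52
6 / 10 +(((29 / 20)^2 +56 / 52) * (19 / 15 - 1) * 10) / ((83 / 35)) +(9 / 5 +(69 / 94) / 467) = 707745066 / 118414855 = 5.98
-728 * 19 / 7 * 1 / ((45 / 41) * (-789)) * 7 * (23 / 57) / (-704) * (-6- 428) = 3.97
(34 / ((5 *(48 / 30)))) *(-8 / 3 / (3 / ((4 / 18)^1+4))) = -15.95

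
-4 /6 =-2 /3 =-0.67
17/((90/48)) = 136/15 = 9.07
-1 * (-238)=238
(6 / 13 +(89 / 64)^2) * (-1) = -127549 / 53248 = -2.40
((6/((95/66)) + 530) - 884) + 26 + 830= 48086/95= 506.17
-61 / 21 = -2.90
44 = 44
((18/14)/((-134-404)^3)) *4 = -9/272511526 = -0.00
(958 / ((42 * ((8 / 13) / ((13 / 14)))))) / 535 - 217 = -272974489 / 1258320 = -216.94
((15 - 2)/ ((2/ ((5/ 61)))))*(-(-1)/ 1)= 65/ 122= 0.53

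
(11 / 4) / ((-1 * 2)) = -11 / 8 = -1.38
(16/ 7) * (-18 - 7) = -400/ 7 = -57.14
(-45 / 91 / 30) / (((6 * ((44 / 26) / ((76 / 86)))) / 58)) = -551 / 6622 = -0.08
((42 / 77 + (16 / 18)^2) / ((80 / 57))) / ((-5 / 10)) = -2261 / 1188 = -1.90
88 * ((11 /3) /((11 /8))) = 704 /3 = 234.67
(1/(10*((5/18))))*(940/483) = 564/805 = 0.70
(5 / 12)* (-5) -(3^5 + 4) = -2989 / 12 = -249.08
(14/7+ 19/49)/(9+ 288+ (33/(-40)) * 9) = 40/4851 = 0.01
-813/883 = -0.92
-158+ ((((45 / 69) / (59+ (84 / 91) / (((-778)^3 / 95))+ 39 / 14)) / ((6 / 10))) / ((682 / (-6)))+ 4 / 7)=-572100726054094421 / 3634030077376391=-157.43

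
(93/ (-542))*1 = -93/ 542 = -0.17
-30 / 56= -15 / 28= -0.54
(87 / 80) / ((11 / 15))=261 / 176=1.48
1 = 1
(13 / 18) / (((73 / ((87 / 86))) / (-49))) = -18473 / 37668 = -0.49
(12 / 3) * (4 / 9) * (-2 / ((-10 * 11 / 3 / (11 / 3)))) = 16 / 45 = 0.36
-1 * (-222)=222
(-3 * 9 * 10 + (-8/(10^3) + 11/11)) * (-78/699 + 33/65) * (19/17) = -225454418/1893125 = -119.09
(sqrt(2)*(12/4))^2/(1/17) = 306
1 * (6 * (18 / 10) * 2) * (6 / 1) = 648 / 5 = 129.60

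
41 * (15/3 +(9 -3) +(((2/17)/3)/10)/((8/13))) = 451.26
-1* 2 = -2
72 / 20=18 / 5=3.60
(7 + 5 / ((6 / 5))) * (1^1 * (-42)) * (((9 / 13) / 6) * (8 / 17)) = -5628 / 221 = -25.47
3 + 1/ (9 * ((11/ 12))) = 103/ 33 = 3.12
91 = 91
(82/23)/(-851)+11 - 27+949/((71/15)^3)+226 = 1533792844303/7005392003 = 218.94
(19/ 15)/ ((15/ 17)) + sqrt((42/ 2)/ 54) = sqrt(14)/ 6 + 323/ 225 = 2.06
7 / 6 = 1.17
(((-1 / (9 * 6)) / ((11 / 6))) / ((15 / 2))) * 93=-62 / 495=-0.13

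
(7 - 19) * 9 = -108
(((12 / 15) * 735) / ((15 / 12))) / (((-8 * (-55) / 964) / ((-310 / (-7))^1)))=2510256 / 55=45641.02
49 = 49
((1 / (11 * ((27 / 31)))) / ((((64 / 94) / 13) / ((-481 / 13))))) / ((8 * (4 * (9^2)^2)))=-700817 / 1995383808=-0.00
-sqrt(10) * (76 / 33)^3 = -438976 * sqrt(10) / 35937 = -38.63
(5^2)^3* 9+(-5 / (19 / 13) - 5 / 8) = 140620.95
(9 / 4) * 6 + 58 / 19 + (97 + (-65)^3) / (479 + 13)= -2530649 / 4674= -541.43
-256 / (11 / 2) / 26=-256 / 143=-1.79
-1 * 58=-58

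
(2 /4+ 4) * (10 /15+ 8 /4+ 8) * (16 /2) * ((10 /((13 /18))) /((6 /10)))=115200 /13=8861.54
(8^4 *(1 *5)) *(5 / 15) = 20480 / 3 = 6826.67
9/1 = 9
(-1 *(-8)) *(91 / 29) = 25.10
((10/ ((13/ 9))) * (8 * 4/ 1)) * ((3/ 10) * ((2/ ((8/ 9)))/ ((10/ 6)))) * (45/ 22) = 26244/ 143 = 183.52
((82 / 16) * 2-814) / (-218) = 3215 / 872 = 3.69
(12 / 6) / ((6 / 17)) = 17 / 3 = 5.67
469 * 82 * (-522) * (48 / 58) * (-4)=66455424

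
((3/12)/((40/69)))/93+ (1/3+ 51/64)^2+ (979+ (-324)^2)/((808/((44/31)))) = 108152795191/577105920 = 187.41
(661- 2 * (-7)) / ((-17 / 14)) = -9450 / 17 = -555.88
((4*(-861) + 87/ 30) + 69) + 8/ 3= -101083/ 30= -3369.43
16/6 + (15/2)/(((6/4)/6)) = 98/3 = 32.67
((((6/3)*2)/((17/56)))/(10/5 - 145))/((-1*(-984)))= -28/299013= -0.00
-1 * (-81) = 81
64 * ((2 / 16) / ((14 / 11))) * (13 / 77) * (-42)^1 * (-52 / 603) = 5408 / 1407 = 3.84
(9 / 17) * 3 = 27 / 17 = 1.59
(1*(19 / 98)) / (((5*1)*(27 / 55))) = 209 / 2646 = 0.08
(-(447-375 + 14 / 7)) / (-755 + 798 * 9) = -74 / 6427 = -0.01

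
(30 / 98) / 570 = 1 / 1862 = 0.00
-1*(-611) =611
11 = 11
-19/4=-4.75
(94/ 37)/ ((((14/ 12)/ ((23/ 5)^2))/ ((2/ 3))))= 198904/ 6475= 30.72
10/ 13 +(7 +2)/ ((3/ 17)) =673/ 13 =51.77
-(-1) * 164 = 164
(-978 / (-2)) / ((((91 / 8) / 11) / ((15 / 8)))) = 80685 / 91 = 886.65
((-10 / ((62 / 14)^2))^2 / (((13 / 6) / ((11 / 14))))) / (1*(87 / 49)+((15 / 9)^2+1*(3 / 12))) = 1996671600 / 101724914629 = 0.02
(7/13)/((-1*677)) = -7/8801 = -0.00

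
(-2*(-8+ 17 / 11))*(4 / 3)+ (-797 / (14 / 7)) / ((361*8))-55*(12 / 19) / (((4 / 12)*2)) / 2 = -1711373 / 190608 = -8.98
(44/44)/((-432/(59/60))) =-59/25920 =-0.00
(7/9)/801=7/7209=0.00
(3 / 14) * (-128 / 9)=-64 / 21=-3.05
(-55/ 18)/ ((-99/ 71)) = 355/ 162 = 2.19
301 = 301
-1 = -1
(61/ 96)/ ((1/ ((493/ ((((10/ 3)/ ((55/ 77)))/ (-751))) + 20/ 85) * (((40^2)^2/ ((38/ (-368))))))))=8477414019520000/ 6783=1249803039882.06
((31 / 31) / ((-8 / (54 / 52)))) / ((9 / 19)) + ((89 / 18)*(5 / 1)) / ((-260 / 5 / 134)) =-119773 / 1872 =-63.98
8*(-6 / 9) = -16 / 3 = -5.33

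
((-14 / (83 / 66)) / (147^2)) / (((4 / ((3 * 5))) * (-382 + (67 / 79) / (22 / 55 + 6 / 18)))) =47795 / 9421900957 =0.00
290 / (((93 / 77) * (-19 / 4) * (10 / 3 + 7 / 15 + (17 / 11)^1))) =-350900 / 37107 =-9.46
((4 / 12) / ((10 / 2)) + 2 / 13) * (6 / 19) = 86 / 1235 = 0.07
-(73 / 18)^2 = -5329 / 324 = -16.45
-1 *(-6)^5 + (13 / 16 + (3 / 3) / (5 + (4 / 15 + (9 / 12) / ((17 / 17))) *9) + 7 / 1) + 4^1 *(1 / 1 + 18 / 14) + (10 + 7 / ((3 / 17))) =745745963 / 95088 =7842.69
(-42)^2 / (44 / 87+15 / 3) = 320.39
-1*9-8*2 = -25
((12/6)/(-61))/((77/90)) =-180/4697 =-0.04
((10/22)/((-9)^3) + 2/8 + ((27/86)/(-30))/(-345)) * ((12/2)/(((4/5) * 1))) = 49449833/26435970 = 1.87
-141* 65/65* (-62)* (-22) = -192324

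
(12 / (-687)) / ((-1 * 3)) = 4 / 687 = 0.01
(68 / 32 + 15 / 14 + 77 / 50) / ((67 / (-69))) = -457539 / 93800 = -4.88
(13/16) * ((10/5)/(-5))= -13/40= -0.32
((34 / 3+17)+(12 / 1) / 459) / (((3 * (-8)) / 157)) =-681223 / 3672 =-185.52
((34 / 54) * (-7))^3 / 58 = -1685159 / 1141614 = -1.48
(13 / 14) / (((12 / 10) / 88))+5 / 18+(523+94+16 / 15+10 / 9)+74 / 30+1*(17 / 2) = 220033 / 315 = 698.52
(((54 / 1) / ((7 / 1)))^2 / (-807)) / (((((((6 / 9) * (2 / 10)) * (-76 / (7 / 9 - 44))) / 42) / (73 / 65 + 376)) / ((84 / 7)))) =-27805684212 / 465101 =-59784.18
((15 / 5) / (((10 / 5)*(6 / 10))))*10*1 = 25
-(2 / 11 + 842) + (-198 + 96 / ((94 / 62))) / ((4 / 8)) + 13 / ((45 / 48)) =-8512484 / 7755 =-1097.68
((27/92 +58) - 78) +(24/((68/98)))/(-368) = -7742/391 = -19.80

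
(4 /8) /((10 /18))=9 /10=0.90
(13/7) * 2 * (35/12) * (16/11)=520/33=15.76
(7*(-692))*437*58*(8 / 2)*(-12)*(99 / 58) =10059166656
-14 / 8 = -1.75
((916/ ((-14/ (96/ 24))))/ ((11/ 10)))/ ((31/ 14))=-36640/ 341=-107.45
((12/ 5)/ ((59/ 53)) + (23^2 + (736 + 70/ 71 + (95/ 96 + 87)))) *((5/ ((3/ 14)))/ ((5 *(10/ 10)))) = 19087604137/ 3016080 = 6328.61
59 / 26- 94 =-2385 / 26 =-91.73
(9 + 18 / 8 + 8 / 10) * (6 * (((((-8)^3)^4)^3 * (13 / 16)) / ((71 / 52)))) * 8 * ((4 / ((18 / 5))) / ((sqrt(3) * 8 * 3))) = 3304329042988515538787790390512582656 * sqrt(3) / 1917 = 2985532492113486590291537000000000.00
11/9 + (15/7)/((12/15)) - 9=-1285/252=-5.10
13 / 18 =0.72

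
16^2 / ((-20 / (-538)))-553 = 31667 / 5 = 6333.40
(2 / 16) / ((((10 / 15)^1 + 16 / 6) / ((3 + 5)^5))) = 6144 / 5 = 1228.80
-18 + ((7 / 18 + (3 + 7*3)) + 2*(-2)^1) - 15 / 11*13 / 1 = -15.34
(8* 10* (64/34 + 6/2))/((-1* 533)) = -6640/9061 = -0.73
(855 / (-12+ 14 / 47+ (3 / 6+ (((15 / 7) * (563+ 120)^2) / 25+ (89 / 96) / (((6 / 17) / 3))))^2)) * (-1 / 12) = -151224192000 / 3394748932894504727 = -0.00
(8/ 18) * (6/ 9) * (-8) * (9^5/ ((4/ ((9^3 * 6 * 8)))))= -1224440064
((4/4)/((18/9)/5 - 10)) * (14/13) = -35/312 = -0.11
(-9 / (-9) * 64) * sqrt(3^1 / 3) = 64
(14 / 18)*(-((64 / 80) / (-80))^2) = -7 / 90000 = -0.00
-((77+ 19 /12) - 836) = 9089 /12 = 757.42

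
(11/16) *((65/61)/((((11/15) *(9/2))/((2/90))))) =65/13176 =0.00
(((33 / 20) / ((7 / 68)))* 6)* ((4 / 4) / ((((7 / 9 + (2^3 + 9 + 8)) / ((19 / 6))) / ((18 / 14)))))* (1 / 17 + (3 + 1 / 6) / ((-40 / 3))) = -12341241 / 4547200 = -2.71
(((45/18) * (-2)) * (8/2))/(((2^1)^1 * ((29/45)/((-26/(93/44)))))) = 171600/899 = 190.88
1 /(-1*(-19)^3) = 1 /6859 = 0.00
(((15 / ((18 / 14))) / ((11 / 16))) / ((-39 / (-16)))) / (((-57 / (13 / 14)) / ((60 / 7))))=-12800 / 13167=-0.97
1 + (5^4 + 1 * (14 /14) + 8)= 635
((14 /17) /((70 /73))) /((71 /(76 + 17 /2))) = 12337 /12070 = 1.02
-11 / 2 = -5.50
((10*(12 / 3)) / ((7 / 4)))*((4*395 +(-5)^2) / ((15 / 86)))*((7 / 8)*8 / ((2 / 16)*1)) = 11778560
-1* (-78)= 78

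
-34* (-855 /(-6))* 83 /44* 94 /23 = -18900345 /506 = -37352.46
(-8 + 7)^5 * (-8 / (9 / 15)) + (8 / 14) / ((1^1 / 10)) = 400 / 21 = 19.05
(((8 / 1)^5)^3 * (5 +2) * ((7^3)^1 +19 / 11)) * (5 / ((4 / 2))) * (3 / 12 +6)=14592718323843072000 / 11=1326610756713006545.45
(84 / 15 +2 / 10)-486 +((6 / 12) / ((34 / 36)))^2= -693484 / 1445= -479.92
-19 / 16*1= -1.19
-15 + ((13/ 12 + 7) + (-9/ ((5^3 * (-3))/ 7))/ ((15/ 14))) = -50699/ 7500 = -6.76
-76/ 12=-6.33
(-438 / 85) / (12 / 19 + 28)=-0.18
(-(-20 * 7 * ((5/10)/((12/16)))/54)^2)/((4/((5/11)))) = -24500/72171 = -0.34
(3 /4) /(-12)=-1 /16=-0.06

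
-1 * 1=-1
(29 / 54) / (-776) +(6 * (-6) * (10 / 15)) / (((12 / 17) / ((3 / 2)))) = -2137133 / 41904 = -51.00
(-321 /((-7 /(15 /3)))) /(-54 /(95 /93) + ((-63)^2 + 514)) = 152475 /2946041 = 0.05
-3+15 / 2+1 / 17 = 155 / 34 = 4.56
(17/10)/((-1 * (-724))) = 0.00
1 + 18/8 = 13/4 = 3.25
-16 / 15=-1.07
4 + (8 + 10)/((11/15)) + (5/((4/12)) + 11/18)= 44.16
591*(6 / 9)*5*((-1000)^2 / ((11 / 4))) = 7880000000 / 11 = 716363636.36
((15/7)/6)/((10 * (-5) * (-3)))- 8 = -3359/420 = -8.00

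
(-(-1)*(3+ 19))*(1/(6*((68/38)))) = 209/102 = 2.05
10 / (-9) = -10 / 9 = -1.11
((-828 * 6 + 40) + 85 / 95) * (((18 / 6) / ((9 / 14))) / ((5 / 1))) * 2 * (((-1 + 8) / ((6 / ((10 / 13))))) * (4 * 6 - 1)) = -189840.94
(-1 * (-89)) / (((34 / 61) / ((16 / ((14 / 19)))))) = 412604 / 119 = 3467.26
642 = 642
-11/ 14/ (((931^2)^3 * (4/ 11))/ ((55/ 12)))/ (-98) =6655/ 42883817056696069398336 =0.00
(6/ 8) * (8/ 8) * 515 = 1545/ 4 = 386.25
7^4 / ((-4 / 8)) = -4802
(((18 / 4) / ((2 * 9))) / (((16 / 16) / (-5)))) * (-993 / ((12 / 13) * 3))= 21515 / 48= 448.23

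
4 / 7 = 0.57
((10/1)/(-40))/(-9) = 1/36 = 0.03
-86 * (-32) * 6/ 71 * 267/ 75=1469568/ 1775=827.93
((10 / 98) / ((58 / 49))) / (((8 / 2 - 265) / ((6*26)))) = -130 / 2523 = -0.05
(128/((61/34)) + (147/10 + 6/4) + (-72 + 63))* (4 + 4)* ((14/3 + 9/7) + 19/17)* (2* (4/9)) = 3869756416/979965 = 3948.87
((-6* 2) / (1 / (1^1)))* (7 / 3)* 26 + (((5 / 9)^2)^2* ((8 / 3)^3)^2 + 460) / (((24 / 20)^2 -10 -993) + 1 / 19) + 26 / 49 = -20290402348684471 / 27872852289849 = -727.96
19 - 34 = -15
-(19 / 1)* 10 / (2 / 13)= -1235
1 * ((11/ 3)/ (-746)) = -11/ 2238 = -0.00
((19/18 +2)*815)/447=5.57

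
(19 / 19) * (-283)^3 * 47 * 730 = -777642565970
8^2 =64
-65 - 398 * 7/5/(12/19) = -28417/30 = -947.23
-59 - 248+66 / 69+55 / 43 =-304.76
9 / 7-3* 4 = -75 / 7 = -10.71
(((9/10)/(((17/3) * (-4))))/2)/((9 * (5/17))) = -3/400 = -0.01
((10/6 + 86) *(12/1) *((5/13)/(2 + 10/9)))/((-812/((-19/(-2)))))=-224865/147784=-1.52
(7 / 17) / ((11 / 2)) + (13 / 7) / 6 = 3019 / 7854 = 0.38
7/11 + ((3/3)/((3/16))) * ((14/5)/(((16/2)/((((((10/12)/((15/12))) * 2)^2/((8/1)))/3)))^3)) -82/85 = -36254777/110421630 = -0.33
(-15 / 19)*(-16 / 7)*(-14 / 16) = -30 / 19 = -1.58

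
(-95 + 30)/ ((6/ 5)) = -325/ 6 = -54.17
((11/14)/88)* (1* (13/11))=13/1232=0.01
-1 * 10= -10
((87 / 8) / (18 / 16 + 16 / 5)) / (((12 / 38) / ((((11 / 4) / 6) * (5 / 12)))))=1.52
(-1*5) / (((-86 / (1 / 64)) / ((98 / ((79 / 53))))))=12985 / 217408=0.06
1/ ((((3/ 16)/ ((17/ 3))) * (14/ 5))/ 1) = 680/ 63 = 10.79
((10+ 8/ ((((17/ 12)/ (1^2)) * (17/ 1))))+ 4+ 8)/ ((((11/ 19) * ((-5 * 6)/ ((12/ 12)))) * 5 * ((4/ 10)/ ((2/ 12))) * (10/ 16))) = -0.17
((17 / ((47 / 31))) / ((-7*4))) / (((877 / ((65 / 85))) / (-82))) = 16523 / 577066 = 0.03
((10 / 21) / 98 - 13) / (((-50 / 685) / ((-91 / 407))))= -11907766 / 299145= -39.81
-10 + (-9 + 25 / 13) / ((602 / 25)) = -10.29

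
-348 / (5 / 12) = -4176 / 5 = -835.20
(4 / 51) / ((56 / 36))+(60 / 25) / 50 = 1464 / 14875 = 0.10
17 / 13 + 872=11353 / 13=873.31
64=64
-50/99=-0.51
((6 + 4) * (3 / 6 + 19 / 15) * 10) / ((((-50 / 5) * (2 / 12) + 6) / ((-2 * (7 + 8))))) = -15900 / 13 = -1223.08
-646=-646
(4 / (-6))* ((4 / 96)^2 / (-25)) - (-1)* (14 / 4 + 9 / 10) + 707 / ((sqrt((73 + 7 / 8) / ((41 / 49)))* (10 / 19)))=95041 / 21600 + 1919* sqrt(48462) / 2955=147.36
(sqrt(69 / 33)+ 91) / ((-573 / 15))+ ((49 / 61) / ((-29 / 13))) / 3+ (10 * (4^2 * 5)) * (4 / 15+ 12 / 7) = 11226858656 / 7095459 - 5 * sqrt(253) / 2101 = 1582.22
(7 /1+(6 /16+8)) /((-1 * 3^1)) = -41 /8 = -5.12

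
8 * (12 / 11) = 96 / 11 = 8.73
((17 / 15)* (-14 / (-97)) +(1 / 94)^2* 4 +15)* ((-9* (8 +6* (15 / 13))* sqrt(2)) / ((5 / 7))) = -2047022124* sqrt(2) / 717925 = -4032.35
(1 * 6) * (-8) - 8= -56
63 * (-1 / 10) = -63 / 10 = -6.30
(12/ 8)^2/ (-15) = -3/ 20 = -0.15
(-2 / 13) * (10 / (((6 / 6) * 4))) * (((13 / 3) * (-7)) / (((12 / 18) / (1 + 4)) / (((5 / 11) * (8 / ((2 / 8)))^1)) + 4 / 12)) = 14000 / 411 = 34.06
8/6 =4/3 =1.33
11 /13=0.85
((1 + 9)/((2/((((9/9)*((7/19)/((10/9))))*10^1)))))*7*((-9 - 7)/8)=-232.11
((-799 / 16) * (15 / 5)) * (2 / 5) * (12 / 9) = -799 / 10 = -79.90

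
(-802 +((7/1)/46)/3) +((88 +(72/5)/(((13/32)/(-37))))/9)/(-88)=-800.40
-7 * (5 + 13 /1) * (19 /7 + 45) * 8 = -48096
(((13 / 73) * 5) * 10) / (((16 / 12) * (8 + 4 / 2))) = 195 / 292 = 0.67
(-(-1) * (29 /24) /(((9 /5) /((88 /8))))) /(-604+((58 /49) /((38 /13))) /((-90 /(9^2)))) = -7424725 /607676364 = -0.01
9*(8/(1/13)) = 936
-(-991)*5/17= 4955/17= 291.47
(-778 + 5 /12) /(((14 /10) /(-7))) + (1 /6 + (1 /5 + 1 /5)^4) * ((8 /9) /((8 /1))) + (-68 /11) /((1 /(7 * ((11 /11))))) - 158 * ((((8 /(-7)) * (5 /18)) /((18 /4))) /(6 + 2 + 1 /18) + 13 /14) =3699.33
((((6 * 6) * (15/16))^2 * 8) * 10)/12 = 30375/4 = 7593.75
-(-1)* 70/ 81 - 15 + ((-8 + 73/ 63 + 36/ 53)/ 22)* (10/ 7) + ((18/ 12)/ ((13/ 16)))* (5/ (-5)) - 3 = -583033571/ 30081051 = -19.38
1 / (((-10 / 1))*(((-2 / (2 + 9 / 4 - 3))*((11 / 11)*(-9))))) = -1 / 144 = -0.01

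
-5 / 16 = -0.31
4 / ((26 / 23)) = 46 / 13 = 3.54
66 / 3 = 22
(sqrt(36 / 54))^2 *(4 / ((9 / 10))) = 80 / 27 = 2.96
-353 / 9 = -39.22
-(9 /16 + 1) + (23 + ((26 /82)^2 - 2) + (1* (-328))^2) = 2894104759 /26896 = 107603.54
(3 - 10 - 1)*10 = -80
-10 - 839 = -849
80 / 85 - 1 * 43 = -715 / 17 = -42.06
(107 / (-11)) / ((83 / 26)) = -2782 / 913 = -3.05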